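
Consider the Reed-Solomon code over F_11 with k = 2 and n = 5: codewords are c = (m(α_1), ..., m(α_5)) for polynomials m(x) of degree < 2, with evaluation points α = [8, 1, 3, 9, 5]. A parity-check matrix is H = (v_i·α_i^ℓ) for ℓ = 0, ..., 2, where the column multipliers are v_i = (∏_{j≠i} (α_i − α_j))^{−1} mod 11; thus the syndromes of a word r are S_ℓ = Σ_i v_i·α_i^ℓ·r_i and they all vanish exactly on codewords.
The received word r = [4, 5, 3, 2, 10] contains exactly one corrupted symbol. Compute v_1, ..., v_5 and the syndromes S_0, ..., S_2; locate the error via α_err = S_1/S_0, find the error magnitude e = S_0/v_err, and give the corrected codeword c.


S = (8, 8, 8), error at position 2, error magnitude e = 9, c = [4, 7, 3, 2, 10].

Step 1: column multipliers v_i = (∏_{j≠i}(α_i − α_j))^{−1} mod 11.
  i = 1 (α = 8): (8−1)(8−3)(8−9)(8−5) = 7·5·(−1)·3 = −105 ≡ 5, so v_1 = 5^{−1} = 9 (mod 11).
  i = 2 (α = 1): (1−8)(1−3)(1−9)(1−5) = (−7)·(−2)·(−8)·(−4) = 448 ≡ 8, so v_2 = 8^{−1} = 7 (mod 11).
  i = 3 (α = 3): (3−8)(3−1)(3−9)(3−5) = (−5)·2·(−6)·(−2) = −120 ≡ 1, so v_3 = 1^{−1} = 1 (mod 11).
  i = 4 (α = 9): (9−8)(9−1)(9−3)(9−5) = 1·8·6·4 = 192 ≡ 5, so v_4 = 5^{−1} = 9 (mod 11).
  i = 5 (α = 5): (5−8)(5−1)(5−3)(5−9) = (−3)·4·2·(−4) = 96 ≡ 8, so v_5 = 8^{−1} = 7 (mod 11).
  v = [9, 7, 1, 9, 7].
Step 2: syndromes of r = [4, 5, 3, 2, 10] (all sums mod 11).
  S_0 = Σ v_i r_i = 9·4 + 7·5 + 1·3 + 9·2 + 7·10 = 162 ≡ 8.
  S_1 = Σ v_i α_i r_i = 9·8·4 + 7·1·5 + 1·3·3 + 9·9·2 + 7·5·10 = 844 ≡ 8.
  α_i^2 mod 11 = [9, 1, 9, 4, 3].
  S_2 = Σ v_i α_i^2 r_i = 9·9·4 + 7·1·5 + 1·9·3 + 9·4·2 + 7·3·10 = 668 ≡ 8.
  S = (8, 8, 8) ≠ 0, so r is not a codeword (an error is present).
Step 3: locate the error. For a single error e at position i, S_ℓ = v_i·e·α_i^ℓ, so α_err = S_1/S_0.
  S_0^{−1} = 8^{−1} = 7 (mod 11), so α_err = 8·7 = 56 ≡ 1 = α_2. Error position i = 2.
  Consistency check: S_2/S_1 = 8·7 = 56 ≡ 1 = α_err ✓ (single-error assumption holds).
Step 4: error magnitude e = S_0/v_2 = S_0·∏_{j≠2}(α_2 − α_j) = 8·8 = 64 ≡ 9 (mod 11).
Step 5: correct position 2: c_2 = r_2 − e = 5 − 9 ≡ 7 (mod 11). Hence c = [4, 7, 3, 2, 10].
  Check: interpolating c through the α_i gives m(x) = 9 + 9·x (degree < 2) with m(α_i) = c_i for every i, so c is indeed a codeword.


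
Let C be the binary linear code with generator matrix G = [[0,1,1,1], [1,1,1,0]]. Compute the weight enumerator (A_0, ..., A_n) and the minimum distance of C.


Weight distribution: A_0 = 1, A_2 = 1, A_3 = 2. Minimum distance d = 2.

Enumerate all 2^2 = 4 messages m ∈ F_2^2.
For each, compute codeword c = mG in F_2^4, then tally its weight.
  m = 00 → c = 0000, weight = 0.
  m = 10 → c = 0111, weight = 3.
  m = 01 → c = 1110, weight = 3.
  m = 11 → c = 1001, weight = 2.
Tally weights:
  weight 0: 1 codewords.
  weight 2: 1 codewords.
  weight 3: 2 codewords.
Minimum distance d = smallest w > 0 with A_w > 0 = 2.
Sanity: Σ A_w = 4 = 2^2 = 4 ✓.


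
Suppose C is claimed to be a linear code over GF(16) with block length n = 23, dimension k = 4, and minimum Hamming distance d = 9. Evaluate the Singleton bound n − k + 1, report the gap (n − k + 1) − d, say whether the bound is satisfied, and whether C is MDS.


Singleton RHS = n − k + 1 = 20, slack = 11, bound satisfied, not MDS.

Singleton bound: d ≤ n − k + 1.
Here n = 23, k = 4, so n − k + 1 = 20.
Given d = 9, check d ≤ 20: YES.
Slack = (n − k + 1) − d = 11.
The code is NOT MDS (slack = 11 > 0).
Description: the claimed parameters are [23, 4, 9]_16; such a code would be non-MDS.


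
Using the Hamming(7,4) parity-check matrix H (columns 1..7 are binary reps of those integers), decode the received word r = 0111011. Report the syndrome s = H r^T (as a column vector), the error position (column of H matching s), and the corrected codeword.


s = (1, 0, 0)^T, error position = 4, corrected codeword c = 0110011

Compute s = H r^T mod 2 one row at a time:
  s_1 = 1 + 0 + 1 + 1 = 3 ≡ 1 (mod 2).
  s_2 = 1 + 1 + 1 + 1 = 4 ≡ 0 (mod 2).
  s_3 = 0 + 1 + 0 + 1 = 2 ≡ 0 (mod 2).
s = (1, 0, 0)^T — this equals column 4 of H (binary 100), so error is at position 4.
Correct: flip bit 4 of r = 0111011 to get c = 0110011.


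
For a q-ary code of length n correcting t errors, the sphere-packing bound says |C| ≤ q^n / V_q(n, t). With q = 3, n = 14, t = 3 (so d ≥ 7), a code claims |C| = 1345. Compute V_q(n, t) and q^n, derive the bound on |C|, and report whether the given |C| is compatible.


V_q(n, t) = 3305, q^n = 4782969, Hamming bound = 1447, |C| = 1345 ≤ bound (satisfied).

Step 1: Compute V_q(n, t) = Σ_{j=0}^3 C(n, j) (q−1)^j.
  j = 0: C(14,0)·(2)^0 = 1·1 = 1.
  j = 1: C(14,1)·(2)^1 = 14·2 = 28.
  j = 2: C(14,2)·(2)^2 = 91·4 = 364.
  j = 3: C(14,3)·(2)^3 = 364·8 = 2912.
  V_q(n, t) = 1 + 28 + 364 + 2912 = 3305.
Step 2: q^n = 3^14 = 4782969.
Step 3: Hamming bound ⌊q^n / V_q(n,t)⌋ = ⌊4782969/3305⌋ = 1447.
Step 4: Compare |C| = 1345 to 1447: satisfied.
The claimed |C| lies below the Hamming bound.


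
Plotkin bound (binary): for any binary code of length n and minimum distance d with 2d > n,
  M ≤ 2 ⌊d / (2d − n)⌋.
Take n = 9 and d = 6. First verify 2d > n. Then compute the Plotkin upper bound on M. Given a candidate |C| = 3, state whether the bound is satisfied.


Plotkin bound M ≤ 4; given |C| = 3 ≤ bound (satisfied).

Check applicability: 2d = 12, n = 9.
2d − n = 3 > 0, so Plotkin applies.
Compute d/(2d−n) = 6/3 ≈ 2.0000.
⌊d/(2d−n)⌋ = 2.
Plotkin bound: M ≤ 2·2 = 4.
Given |C| = 3, check: satisfied.
This |C| is below the Plotkin bound.


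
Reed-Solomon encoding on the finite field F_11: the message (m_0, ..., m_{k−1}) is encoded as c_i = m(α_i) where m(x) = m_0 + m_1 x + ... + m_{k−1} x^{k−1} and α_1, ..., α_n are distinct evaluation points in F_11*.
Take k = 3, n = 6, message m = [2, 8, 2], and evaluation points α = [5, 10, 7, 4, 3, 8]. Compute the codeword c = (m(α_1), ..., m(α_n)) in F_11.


c = [4, 7, 2, 0, 0, 7]

Message polynomial: m(x) = 2 + 8·x + 2·x^2 (mod 11).
For each evaluation point α_i, compute m(α_i) mod 11:
  α_1 = 5: Horner steps 2 → 7 → 4, so m(5) = 4.
  α_2 = 10: Horner steps 2 → 6 → 7, so m(10) = 7.
  α_3 = 7: Horner steps 2 → 0 → 2, so m(7) = 2.
  α_4 = 4: Horner steps 2 → 5 → 0, so m(4) = 0.
  α_5 = 3: Horner steps 2 → 3 → 0, so m(3) = 0.
  α_6 = 8: Horner steps 2 → 2 → 7, so m(8) = 7.
Codeword c = [4, 7, 2, 0, 0, 7] ∈ F_11^6.


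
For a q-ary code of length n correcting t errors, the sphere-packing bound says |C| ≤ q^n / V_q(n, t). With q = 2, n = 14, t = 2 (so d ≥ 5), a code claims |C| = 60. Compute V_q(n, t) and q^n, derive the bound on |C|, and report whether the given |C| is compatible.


V_q(n, t) = 106, q^n = 16384, Hamming bound = 154, |C| = 60 ≤ bound (satisfied).

Step 1: Compute V_q(n, t) = Σ_{j=0}^2 C(n, j) (q−1)^j.
  j = 0: C(14,0)·(1)^0 = 1·1 = 1.
  j = 1: C(14,1)·(1)^1 = 14·1 = 14.
  j = 2: C(14,2)·(1)^2 = 91·1 = 91.
  V_q(n, t) = 1 + 14 + 91 = 106.
Step 2: q^n = 2^14 = 16384.
Step 3: Hamming bound ⌊q^n / V_q(n,t)⌋ = ⌊16384/106⌋ = 154.
Step 4: Compare |C| = 60 to 154: satisfied.
The claimed |C| lies below the Hamming bound.


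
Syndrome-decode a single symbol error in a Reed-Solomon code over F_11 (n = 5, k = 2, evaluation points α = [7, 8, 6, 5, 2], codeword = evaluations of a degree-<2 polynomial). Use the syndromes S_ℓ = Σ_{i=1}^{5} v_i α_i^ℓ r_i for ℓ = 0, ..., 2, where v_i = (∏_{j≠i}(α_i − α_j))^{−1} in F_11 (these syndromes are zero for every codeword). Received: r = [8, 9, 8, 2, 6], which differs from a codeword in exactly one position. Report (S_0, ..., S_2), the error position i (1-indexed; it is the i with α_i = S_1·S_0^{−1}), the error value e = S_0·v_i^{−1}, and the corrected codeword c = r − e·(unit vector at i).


S = (5, 2, 3), error at position 1, error magnitude e = 5, c = [3, 9, 8, 2, 6].

Step 1: column multipliers v_i = (∏_{j≠i}(α_i − α_j))^{−1} mod 11.
  i = 1 (α = 7): (7−8)(7−6)(7−5)(7−2) = (−1)·1·2·5 = −10 ≡ 1, so v_1 = 1^{−1} = 1 (mod 11).
  i = 2 (α = 8): (8−7)(8−6)(8−5)(8−2) = 1·2·3·6 = 36 ≡ 3, so v_2 = 3^{−1} = 4 (mod 11).
  i = 3 (α = 6): (6−7)(6−8)(6−5)(6−2) = (−1)·(−2)·1·4 = 8 ≡ 8, so v_3 = 8^{−1} = 7 (mod 11).
  i = 4 (α = 5): (5−7)(5−8)(5−6)(5−2) = (−2)·(−3)·(−1)·3 = −18 ≡ 4, so v_4 = 4^{−1} = 3 (mod 11).
  i = 5 (α = 2): (2−7)(2−8)(2−6)(2−5) = (−5)·(−6)·(−4)·(−3) = 360 ≡ 8, so v_5 = 8^{−1} = 7 (mod 11).
  v = [1, 4, 7, 3, 7].
Step 2: syndromes of r = [8, 9, 8, 2, 6] (all sums mod 11).
  S_0 = Σ v_i r_i = 1·8 + 4·9 + 7·8 + 3·2 + 7·6 = 148 ≡ 5.
  S_1 = Σ v_i α_i r_i = 1·7·8 + 4·8·9 + 7·6·8 + 3·5·2 + 7·2·6 = 794 ≡ 2.
  α_i^2 mod 11 = [5, 9, 3, 3, 4].
  S_2 = Σ v_i α_i^2 r_i = 1·5·8 + 4·9·9 + 7·3·8 + 3·3·2 + 7·4·6 = 718 ≡ 3.
  S = (5, 2, 3) ≠ 0, so r is not a codeword (an error is present).
Step 3: locate the error. For a single error e at position i, S_ℓ = v_i·e·α_i^ℓ, so α_err = S_1/S_0.
  S_0^{−1} = 5^{−1} = 9 (mod 11), so α_err = 2·9 = 18 ≡ 7 = α_1. Error position i = 1.
  Consistency check: S_2/S_1 = 3·6 = 18 ≡ 7 = α_err ✓ (single-error assumption holds).
Step 4: error magnitude e = S_0/v_1 = S_0·∏_{j≠1}(α_1 − α_j) = 5·1 = 5 ≡ 5 (mod 11).
Step 5: correct position 1: c_1 = r_1 − e = 8 − 5 ≡ 3 (mod 11). Hence c = [3, 9, 8, 2, 6].
  Check: interpolating c through the α_i gives m(x) = 5 + 6·x (degree < 2) with m(α_i) = c_i for every i, so c is indeed a codeword.


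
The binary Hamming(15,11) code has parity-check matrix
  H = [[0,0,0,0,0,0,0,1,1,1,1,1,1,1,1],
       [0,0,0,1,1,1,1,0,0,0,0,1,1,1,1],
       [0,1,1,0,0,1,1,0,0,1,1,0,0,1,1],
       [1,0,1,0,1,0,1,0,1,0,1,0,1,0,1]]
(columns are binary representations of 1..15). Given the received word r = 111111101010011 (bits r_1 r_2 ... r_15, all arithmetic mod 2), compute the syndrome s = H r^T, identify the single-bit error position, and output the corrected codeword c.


s = (0, 0, 1, 1)^T, error position = 3, corrected codeword c = 110111101010011

Compute s = H r^T mod 2 one row at a time:
  s_1 = 0 + 1 + 0 + 1 + 0 + 0 + 1 + 1 = 4 ≡ 0 (mod 2).
  s_2 = 1 + 1 + 1 + 1 + 0 + 0 + 1 + 1 = 6 ≡ 0 (mod 2).
  s_3 = 1 + 1 + 1 + 1 + 0 + 1 + 1 + 1 = 7 ≡ 1 (mod 2).
  s_4 = 1 + 1 + 1 + 1 + 1 + 1 + 0 + 1 = 7 ≡ 1 (mod 2).
s = (0, 0, 1, 1)^T — this equals column 3 of H (binary 0011), so error is at position 3.
Correct: flip bit 3 of r = 111111101010011 to get c = 110111101010011.


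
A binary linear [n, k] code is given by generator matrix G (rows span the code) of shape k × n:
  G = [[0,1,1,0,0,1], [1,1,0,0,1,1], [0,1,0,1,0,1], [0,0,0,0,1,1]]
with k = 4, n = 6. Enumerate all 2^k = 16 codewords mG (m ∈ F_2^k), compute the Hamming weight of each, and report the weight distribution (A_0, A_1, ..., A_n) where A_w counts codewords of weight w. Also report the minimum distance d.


Weight distribution: A_0 = 1, A_2 = 3, A_3 = 8, A_4 = 3, A_6 = 1. Minimum distance d = 2.

Enumerate all 2^4 = 16 messages m ∈ F_2^4.
For each, compute codeword c = mG in F_2^6, then tally its weight.
  m = 0000 → c = 000000, weight = 0.
  m = 1000 → c = 011001, weight = 3.
  m = 0100 → c = 110011, weight = 4.
  m = 1100 → c = 101010, weight = 3.
  m = 0010 → c = 010101, weight = 3.
  m = 1010 → c = 001100, weight = 2.
  m = 0110 → c = 100110, weight = 3.
  m = 1110 → c = 111111, weight = 6.
  m = 0001 → c = 000011, weight = 2.
  m = 1001 → c = 011010, weight = 3.
  m = 0101 → c = 110000, weight = 2.
  m = 1101 → c = 101001, weight = 3.
  m = 0011 → c = 010110, weight = 3.
  m = 1011 → c = 001111, weight = 4.
  m = 0111 → c = 100101, weight = 3.
  m = 1111 → c = 111100, weight = 4.
Tally weights:
  weight 0: 1 codewords.
  weight 2: 3 codewords.
  weight 3: 8 codewords.
  weight 4: 3 codewords.
  weight 6: 1 codewords.
Minimum distance d = smallest w > 0 with A_w > 0 = 2.
Sanity: Σ A_w = 16 = 2^4 = 16 ✓.


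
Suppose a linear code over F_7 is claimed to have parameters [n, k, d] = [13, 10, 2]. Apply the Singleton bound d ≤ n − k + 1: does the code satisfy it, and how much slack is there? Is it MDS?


Singleton RHS = n − k + 1 = 4, slack = 2, bound satisfied, not MDS.

Singleton bound: d ≤ n − k + 1.
Here n = 13, k = 10, so n − k + 1 = 4.
Given d = 2, check d ≤ 4: YES.
Slack = (n − k + 1) − d = 2.
The code is NOT MDS (slack = 2 > 0).
Description: the claimed parameters are [13, 10, 2]_7; such a code would be non-MDS.


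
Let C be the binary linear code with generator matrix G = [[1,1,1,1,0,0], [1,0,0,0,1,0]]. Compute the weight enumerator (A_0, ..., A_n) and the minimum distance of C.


Weight distribution: A_0 = 1, A_2 = 1, A_4 = 2. Minimum distance d = 2.

Enumerate all 2^2 = 4 messages m ∈ F_2^2.
For each, compute codeword c = mG in F_2^6, then tally its weight.
  m = 00 → c = 000000, weight = 0.
  m = 10 → c = 111100, weight = 4.
  m = 01 → c = 100010, weight = 2.
  m = 11 → c = 011110, weight = 4.
Tally weights:
  weight 0: 1 codewords.
  weight 2: 1 codewords.
  weight 4: 2 codewords.
Minimum distance d = smallest w > 0 with A_w > 0 = 2.
Sanity: Σ A_w = 4 = 2^2 = 4 ✓.


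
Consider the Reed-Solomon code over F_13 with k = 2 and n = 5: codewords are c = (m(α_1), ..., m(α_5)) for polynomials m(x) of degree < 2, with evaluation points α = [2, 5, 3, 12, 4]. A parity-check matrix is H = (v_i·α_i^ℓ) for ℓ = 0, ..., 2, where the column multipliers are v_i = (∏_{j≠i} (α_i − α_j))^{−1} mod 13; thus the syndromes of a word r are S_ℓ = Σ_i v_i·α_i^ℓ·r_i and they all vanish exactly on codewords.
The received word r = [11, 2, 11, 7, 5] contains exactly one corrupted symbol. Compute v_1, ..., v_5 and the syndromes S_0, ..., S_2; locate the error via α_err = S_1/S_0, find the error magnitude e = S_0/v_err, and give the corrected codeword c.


S = (2, 6, 5), error at position 3, error magnitude e = 3, c = [11, 2, 8, 7, 5].

Step 1: column multipliers v_i = (∏_{j≠i}(α_i − α_j))^{−1} mod 13.
  i = 1 (α = 2): (2−5)(2−3)(2−12)(2−4) = (−3)·(−1)·(−10)·(−2) = 60 ≡ 8, so v_1 = 8^{−1} = 5 (mod 13).
  i = 2 (α = 5): (5−2)(5−3)(5−12)(5−4) = 3·2·(−7)·1 = −42 ≡ 10, so v_2 = 10^{−1} = 4 (mod 13).
  i = 3 (α = 3): (3−2)(3−5)(3−12)(3−4) = 1·(−2)·(−9)·(−1) = −18 ≡ 8, so v_3 = 8^{−1} = 5 (mod 13).
  i = 4 (α = 12): (12−2)(12−5)(12−3)(12−4) = 10·7·9·8 = 5040 ≡ 9, so v_4 = 9^{−1} = 3 (mod 13).
  i = 5 (α = 4): (4−2)(4−5)(4−3)(4−12) = 2·(−1)·1·(−8) = 16 ≡ 3, so v_5 = 3^{−1} = 9 (mod 13).
  v = [5, 4, 5, 3, 9].
Step 2: syndromes of r = [11, 2, 11, 7, 5] (all sums mod 13).
  S_0 = Σ v_i r_i = 5·11 + 4·2 + 5·11 + 3·7 + 9·5 = 184 ≡ 2.
  S_1 = Σ v_i α_i r_i = 5·2·11 + 4·5·2 + 5·3·11 + 3·12·7 + 9·4·5 = 747 ≡ 6.
  α_i^2 mod 13 = [4, 12, 9, 1, 3].
  S_2 = Σ v_i α_i^2 r_i = 5·4·11 + 4·12·2 + 5·9·11 + 3·1·7 + 9·3·5 = 967 ≡ 5.
  S = (2, 6, 5) ≠ 0, so r is not a codeword (an error is present).
Step 3: locate the error. For a single error e at position i, S_ℓ = v_i·e·α_i^ℓ, so α_err = S_1/S_0.
  S_0^{−1} = 2^{−1} = 7 (mod 13), so α_err = 6·7 = 42 ≡ 3 = α_3. Error position i = 3.
  Consistency check: S_2/S_1 = 5·11 = 55 ≡ 3 = α_err ✓ (single-error assumption holds).
Step 4: error magnitude e = S_0/v_3 = S_0·∏_{j≠3}(α_3 − α_j) = 2·8 = 16 ≡ 3 (mod 13).
Step 5: correct position 3: c_3 = r_3 − e = 11 − 3 ≡ 8 (mod 13). Hence c = [11, 2, 8, 7, 5].
  Check: interpolating c through the α_i gives m(x) = 4 + 10·x (degree < 2) with m(α_i) = c_i for every i, so c is indeed a codeword.


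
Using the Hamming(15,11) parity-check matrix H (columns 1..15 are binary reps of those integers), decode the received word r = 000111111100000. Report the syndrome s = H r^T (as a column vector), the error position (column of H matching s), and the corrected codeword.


s = (1, 0, 1, 1)^T, error position = 11, corrected codeword c = 000111111110000

Compute s = H r^T mod 2 one row at a time:
  s_1 = 1 + 1 + 1 + 0 + 0 + 0 + 0 + 0 = 3 ≡ 1 (mod 2).
  s_2 = 1 + 1 + 1 + 1 + 0 + 0 + 0 + 0 = 4 ≡ 0 (mod 2).
  s_3 = 0 + 0 + 1 + 1 + 1 + 0 + 0 + 0 = 3 ≡ 1 (mod 2).
  s_4 = 0 + 0 + 1 + 1 + 1 + 0 + 0 + 0 = 3 ≡ 1 (mod 2).
s = (1, 0, 1, 1)^T — this equals column 11 of H (binary 1011), so error is at position 11.
Correct: flip bit 11 of r = 000111111100000 to get c = 000111111110000.


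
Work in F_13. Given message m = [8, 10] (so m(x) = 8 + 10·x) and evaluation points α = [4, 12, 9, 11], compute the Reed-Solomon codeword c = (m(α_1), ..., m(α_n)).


c = [9, 11, 7, 1]

Message polynomial: m(x) = 8 + 10·x (mod 13).
For each evaluation point α_i, compute m(α_i) mod 13:
  α_1 = 4: Horner steps 10 → 9, so m(4) = 9.
  α_2 = 12: Horner steps 10 → 11, so m(12) = 11.
  α_3 = 9: Horner steps 10 → 7, so m(9) = 7.
  α_4 = 11: Horner steps 10 → 1, so m(11) = 1.
Codeword c = [9, 11, 7, 1] ∈ F_13^4.


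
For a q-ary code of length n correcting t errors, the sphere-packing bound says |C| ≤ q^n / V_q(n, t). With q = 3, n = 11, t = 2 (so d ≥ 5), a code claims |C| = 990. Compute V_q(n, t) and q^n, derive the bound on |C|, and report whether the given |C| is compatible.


V_q(n, t) = 243, q^n = 177147, Hamming bound = 729, |C| = 990 > bound (violated).

Step 1: Compute V_q(n, t) = Σ_{j=0}^2 C(n, j) (q−1)^j.
  j = 0: C(11,0)·(2)^0 = 1·1 = 1.
  j = 1: C(11,1)·(2)^1 = 11·2 = 22.
  j = 2: C(11,2)·(2)^2 = 55·4 = 220.
  V_q(n, t) = 1 + 22 + 220 = 243.
Step 2: q^n = 3^11 = 177147.
Step 3: Hamming bound ⌊q^n / V_q(n,t)⌋ = ⌊177147/243⌋ = 729.
Step 4: Compare |C| = 990 to 729: violated.
The claimed |C| lies above the Hamming bound, so no 3-ary code of length 11 with d ≥ 5 can have 990 codewords.


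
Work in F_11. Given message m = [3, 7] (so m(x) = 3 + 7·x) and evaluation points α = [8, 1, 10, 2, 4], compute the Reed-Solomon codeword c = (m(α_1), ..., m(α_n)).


c = [4, 10, 7, 6, 9]

Message polynomial: m(x) = 3 + 7·x (mod 11).
For each evaluation point α_i, compute m(α_i) mod 11:
  α_1 = 8: Horner steps 7 → 4, so m(8) = 4.
  α_2 = 1: Horner steps 7 → 10, so m(1) = 10.
  α_3 = 10: Horner steps 7 → 7, so m(10) = 7.
  α_4 = 2: Horner steps 7 → 6, so m(2) = 6.
  α_5 = 4: Horner steps 7 → 9, so m(4) = 9.
Codeword c = [4, 10, 7, 6, 9] ∈ F_11^5.


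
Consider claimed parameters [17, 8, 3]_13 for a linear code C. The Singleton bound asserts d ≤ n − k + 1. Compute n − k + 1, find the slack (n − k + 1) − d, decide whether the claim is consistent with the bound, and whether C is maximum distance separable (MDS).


Singleton RHS = n − k + 1 = 10, slack = 7, bound satisfied, not MDS.

Singleton bound: d ≤ n − k + 1.
Here n = 17, k = 8, so n − k + 1 = 10.
Given d = 3, check d ≤ 10: YES.
Slack = (n − k + 1) − d = 7.
The code is NOT MDS (slack = 7 > 0).
Description: the claimed parameters are [17, 8, 3]_13; such a code would be non-MDS.


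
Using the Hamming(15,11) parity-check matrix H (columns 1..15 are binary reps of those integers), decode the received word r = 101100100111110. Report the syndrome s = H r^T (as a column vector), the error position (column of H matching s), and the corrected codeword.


s = (1, 1, 1, 1)^T, error position = 15, corrected codeword c = 101100100111111

Compute s = H r^T mod 2 one row at a time:
  s_1 = 0 + 0 + 1 + 1 + 1 + 1 + 1 + 0 = 5 ≡ 1 (mod 2).
  s_2 = 1 + 0 + 0 + 1 + 1 + 1 + 1 + 0 = 5 ≡ 1 (mod 2).
  s_3 = 0 + 1 + 0 + 1 + 1 + 1 + 1 + 0 = 5 ≡ 1 (mod 2).
  s_4 = 1 + 1 + 0 + 1 + 0 + 1 + 1 + 0 = 5 ≡ 1 (mod 2).
s = (1, 1, 1, 1)^T — this equals column 15 of H (binary 1111), so error is at position 15.
Correct: flip bit 15 of r = 101100100111110 to get c = 101100100111111.


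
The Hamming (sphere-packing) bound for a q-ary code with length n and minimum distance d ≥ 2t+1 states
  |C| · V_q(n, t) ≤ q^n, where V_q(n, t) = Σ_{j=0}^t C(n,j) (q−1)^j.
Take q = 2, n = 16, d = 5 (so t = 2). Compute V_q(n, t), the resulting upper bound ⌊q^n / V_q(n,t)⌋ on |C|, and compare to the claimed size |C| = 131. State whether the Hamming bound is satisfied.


V_q(n, t) = 137, q^n = 65536, Hamming bound = 478, |C| = 131 ≤ bound (satisfied).

Step 1: Compute V_q(n, t) = Σ_{j=0}^2 C(n, j) (q−1)^j.
  j = 0: C(16,0)·(1)^0 = 1·1 = 1.
  j = 1: C(16,1)·(1)^1 = 16·1 = 16.
  j = 2: C(16,2)·(1)^2 = 120·1 = 120.
  V_q(n, t) = 1 + 16 + 120 = 137.
Step 2: q^n = 2^16 = 65536.
Step 3: Hamming bound ⌊q^n / V_q(n,t)⌋ = ⌊65536/137⌋ = 478.
Step 4: Compare |C| = 131 to 478: satisfied.
The claimed |C| lies below the Hamming bound.


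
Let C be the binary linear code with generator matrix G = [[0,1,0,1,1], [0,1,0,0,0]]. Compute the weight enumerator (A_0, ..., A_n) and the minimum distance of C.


Weight distribution: A_0 = 1, A_1 = 1, A_2 = 1, A_3 = 1. Minimum distance d = 1.

Enumerate all 2^2 = 4 messages m ∈ F_2^2.
For each, compute codeword c = mG in F_2^5, then tally its weight.
  m = 00 → c = 00000, weight = 0.
  m = 10 → c = 01011, weight = 3.
  m = 01 → c = 01000, weight = 1.
  m = 11 → c = 00011, weight = 2.
Tally weights:
  weight 0: 1 codewords.
  weight 1: 1 codewords.
  weight 2: 1 codewords.
  weight 3: 1 codewords.
Minimum distance d = smallest w > 0 with A_w > 0 = 1.
Sanity: Σ A_w = 4 = 2^2 = 4 ✓.


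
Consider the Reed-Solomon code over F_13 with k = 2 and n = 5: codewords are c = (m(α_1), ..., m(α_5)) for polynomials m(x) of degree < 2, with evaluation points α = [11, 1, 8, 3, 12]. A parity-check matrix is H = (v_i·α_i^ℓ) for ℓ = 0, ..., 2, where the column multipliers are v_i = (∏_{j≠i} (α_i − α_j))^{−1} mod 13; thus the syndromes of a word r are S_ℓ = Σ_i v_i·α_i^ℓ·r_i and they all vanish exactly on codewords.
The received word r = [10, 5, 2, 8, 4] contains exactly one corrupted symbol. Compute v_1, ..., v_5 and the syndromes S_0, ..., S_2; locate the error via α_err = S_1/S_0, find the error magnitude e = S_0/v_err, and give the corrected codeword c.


S = (10, 4, 12), error at position 4, error magnitude e = 2, c = [10, 5, 2, 6, 4].

Step 1: column multipliers v_i = (∏_{j≠i}(α_i − α_j))^{−1} mod 13.
  i = 1 (α = 11): (11−1)(11−8)(11−3)(11−12) = 10·3·8·(−1) = −240 ≡ 7, so v_1 = 7^{−1} = 2 (mod 13).
  i = 2 (α = 1): (1−11)(1−8)(1−3)(1−12) = (−10)·(−7)·(−2)·(−11) = 1540 ≡ 6, so v_2 = 6^{−1} = 11 (mod 13).
  i = 3 (α = 8): (8−11)(8−1)(8−3)(8−12) = (−3)·7·5·(−4) = 420 ≡ 4, so v_3 = 4^{−1} = 10 (mod 13).
  i = 4 (α = 3): (3−11)(3−1)(3−8)(3−12) = (−8)·2·(−5)·(−9) = −720 ≡ 8, so v_4 = 8^{−1} = 5 (mod 13).
  i = 5 (α = 12): (12−11)(12−1)(12−8)(12−3) = 1·11·4·9 = 396 ≡ 6, so v_5 = 6^{−1} = 11 (mod 13).
  v = [2, 11, 10, 5, 11].
Step 2: syndromes of r = [10, 5, 2, 8, 4] (all sums mod 13).
  S_0 = Σ v_i r_i = 2·10 + 11·5 + 10·2 + 5·8 + 11·4 = 179 ≡ 10.
  S_1 = Σ v_i α_i r_i = 2·11·10 + 11·1·5 + 10·8·2 + 5·3·8 + 11·12·4 = 1083 ≡ 4.
  α_i^2 mod 13 = [4, 1, 12, 9, 1].
  S_2 = Σ v_i α_i^2 r_i = 2·4·10 + 11·1·5 + 10·12·2 + 5·9·8 + 11·1·4 = 779 ≡ 12.
  S = (10, 4, 12) ≠ 0, so r is not a codeword (an error is present).
Step 3: locate the error. For a single error e at position i, S_ℓ = v_i·e·α_i^ℓ, so α_err = S_1/S_0.
  S_0^{−1} = 10^{−1} = 4 (mod 13), so α_err = 4·4 = 16 ≡ 3 = α_4. Error position i = 4.
  Consistency check: S_2/S_1 = 12·10 = 120 ≡ 3 = α_err ✓ (single-error assumption holds).
Step 4: error magnitude e = S_0/v_4 = S_0·∏_{j≠4}(α_4 − α_j) = 10·8 = 80 ≡ 2 (mod 13).
Step 5: correct position 4: c_4 = r_4 − e = 8 − 2 ≡ 6 (mod 13). Hence c = [10, 5, 2, 6, 4].
  Check: interpolating c through the α_i gives m(x) = 11 + 7·x (degree < 2) with m(α_i) = c_i for every i, so c is indeed a codeword.


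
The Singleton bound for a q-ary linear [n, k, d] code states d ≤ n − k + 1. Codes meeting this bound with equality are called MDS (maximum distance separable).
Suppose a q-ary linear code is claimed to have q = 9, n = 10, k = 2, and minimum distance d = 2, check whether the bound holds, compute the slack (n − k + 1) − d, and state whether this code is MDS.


Singleton RHS = n − k + 1 = 9, slack = 7, bound satisfied, not MDS.

Singleton bound: d ≤ n − k + 1.
Here n = 10, k = 2, so n − k + 1 = 9.
Given d = 2, check d ≤ 9: YES.
Slack = (n − k + 1) − d = 7.
The code is NOT MDS (slack = 7 > 0).
Description: the claimed parameters are [10, 2, 2]_9; such a code would be non-MDS.


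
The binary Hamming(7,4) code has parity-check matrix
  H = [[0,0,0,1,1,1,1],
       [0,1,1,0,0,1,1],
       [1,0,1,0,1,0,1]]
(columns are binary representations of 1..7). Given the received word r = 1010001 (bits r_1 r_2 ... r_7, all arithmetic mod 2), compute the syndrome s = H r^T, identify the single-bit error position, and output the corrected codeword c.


s = (1, 0, 1)^T, error position = 5, corrected codeword c = 1010101

Compute s = H r^T mod 2 one row at a time:
  s_1 = 0 + 0 + 0 + 1 = 1 ≡ 1 (mod 2).
  s_2 = 0 + 1 + 0 + 1 = 2 ≡ 0 (mod 2).
  s_3 = 1 + 1 + 0 + 1 = 3 ≡ 1 (mod 2).
s = (1, 0, 1)^T — this equals column 5 of H (binary 101), so error is at position 5.
Correct: flip bit 5 of r = 1010001 to get c = 1010101.


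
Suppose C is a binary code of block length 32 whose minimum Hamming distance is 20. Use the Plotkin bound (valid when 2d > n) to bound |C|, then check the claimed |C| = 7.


Plotkin bound M ≤ 4; given |C| = 7 > bound (violated).

Check applicability: 2d = 40, n = 32.
2d − n = 8 > 0, so Plotkin applies.
Compute d/(2d−n) = 20/8 ≈ 2.5000.
⌊d/(2d−n)⌋ = 2.
Plotkin bound: M ≤ 2·2 = 4.
Given |C| = 7, check: VIOLATED.
This |C| is above the Plotkin bound, so no binary code with n = 32, d = 20 and 7 codewords exists.


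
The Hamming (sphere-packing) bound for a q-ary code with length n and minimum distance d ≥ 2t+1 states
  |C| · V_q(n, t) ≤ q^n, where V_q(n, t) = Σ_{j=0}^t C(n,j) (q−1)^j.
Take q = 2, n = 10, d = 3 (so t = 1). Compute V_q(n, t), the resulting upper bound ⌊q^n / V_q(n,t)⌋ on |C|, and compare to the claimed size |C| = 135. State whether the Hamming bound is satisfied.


V_q(n, t) = 11, q^n = 1024, Hamming bound = 93, |C| = 135 > bound (violated).

Step 1: Compute V_q(n, t) = Σ_{j=0}^1 C(n, j) (q−1)^j.
  j = 0: C(10,0)·(1)^0 = 1·1 = 1.
  j = 1: C(10,1)·(1)^1 = 10·1 = 10.
  V_q(n, t) = 1 + 10 = 11.
Step 2: q^n = 2^10 = 1024.
Step 3: Hamming bound ⌊q^n / V_q(n,t)⌋ = ⌊1024/11⌋ = 93.
Step 4: Compare |C| = 135 to 93: violated.
The claimed |C| lies above the Hamming bound, so no 2-ary code of length 10 with d ≥ 3 can have 135 codewords.


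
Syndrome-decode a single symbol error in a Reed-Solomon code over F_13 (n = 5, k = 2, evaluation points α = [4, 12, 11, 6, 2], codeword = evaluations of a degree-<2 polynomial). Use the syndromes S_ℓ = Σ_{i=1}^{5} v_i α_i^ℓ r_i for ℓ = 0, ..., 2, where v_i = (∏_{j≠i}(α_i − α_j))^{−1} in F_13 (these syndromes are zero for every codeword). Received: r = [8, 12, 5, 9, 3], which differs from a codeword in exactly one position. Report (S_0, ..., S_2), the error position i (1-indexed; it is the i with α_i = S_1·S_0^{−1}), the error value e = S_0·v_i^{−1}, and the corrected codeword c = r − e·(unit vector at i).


S = (7, 1, 2), error at position 5, error magnitude e = 9, c = [8, 12, 5, 9, 7].

Step 1: column multipliers v_i = (∏_{j≠i}(α_i − α_j))^{−1} mod 13.
  i = 1 (α = 4): (4−12)(4−11)(4−6)(4−2) = (−8)·(−7)·(−2)·2 = −224 ≡ 10, so v_1 = 10^{−1} = 4 (mod 13).
  i = 2 (α = 12): (12−4)(12−11)(12−6)(12−2) = 8·1·6·10 = 480 ≡ 12, so v_2 = 12^{−1} = 12 (mod 13).
  i = 3 (α = 11): (11−4)(11−12)(11−6)(11−2) = 7·(−1)·5·9 = −315 ≡ 10, so v_3 = 10^{−1} = 4 (mod 13).
  i = 4 (α = 6): (6−4)(6−12)(6−11)(6−2) = 2·(−6)·(−5)·4 = 240 ≡ 6, so v_4 = 6^{−1} = 11 (mod 13).
  i = 5 (α = 2): (2−4)(2−12)(2−11)(2−6) = (−2)·(−10)·(−9)·(−4) = 720 ≡ 5, so v_5 = 5^{−1} = 8 (mod 13).
  v = [4, 12, 4, 11, 8].
Step 2: syndromes of r = [8, 12, 5, 9, 3] (all sums mod 13).
  S_0 = Σ v_i r_i = 4·8 + 12·12 + 4·5 + 11·9 + 8·3 = 319 ≡ 7.
  S_1 = Σ v_i α_i r_i = 4·4·8 + 12·12·12 + 4·11·5 + 11·6·9 + 8·2·3 = 2718 ≡ 1.
  α_i^2 mod 13 = [3, 1, 4, 10, 4].
  S_2 = Σ v_i α_i^2 r_i = 4·3·8 + 12·1·12 + 4·4·5 + 11·10·9 + 8·4·3 = 1406 ≡ 2.
  S = (7, 1, 2) ≠ 0, so r is not a codeword (an error is present).
Step 3: locate the error. For a single error e at position i, S_ℓ = v_i·e·α_i^ℓ, so α_err = S_1/S_0.
  S_0^{−1} = 7^{−1} = 2 (mod 13), so α_err = 1·2 = 2 ≡ 2 = α_5. Error position i = 5.
  Consistency check: S_2/S_1 = 2·1 = 2 ≡ 2 = α_err ✓ (single-error assumption holds).
Step 4: error magnitude e = S_0/v_5 = S_0·∏_{j≠5}(α_5 − α_j) = 7·5 = 35 ≡ 9 (mod 13).
Step 5: correct position 5: c_5 = r_5 − e = 3 − 9 ≡ 7 (mod 13). Hence c = [8, 12, 5, 9, 7].
  Check: interpolating c through the α_i gives m(x) = 6 + 7·x (degree < 2) with m(α_i) = c_i for every i, so c is indeed a codeword.


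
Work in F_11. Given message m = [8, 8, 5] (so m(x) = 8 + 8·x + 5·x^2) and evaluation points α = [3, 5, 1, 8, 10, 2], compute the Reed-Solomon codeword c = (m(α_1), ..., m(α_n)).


c = [0, 8, 10, 7, 5, 0]

Message polynomial: m(x) = 8 + 8·x + 5·x^2 (mod 11).
For each evaluation point α_i, compute m(α_i) mod 11:
  α_1 = 3: Horner steps 5 → 1 → 0, so m(3) = 0.
  α_2 = 5: Horner steps 5 → 0 → 8, so m(5) = 8.
  α_3 = 1: Horner steps 5 → 2 → 10, so m(1) = 10.
  α_4 = 8: Horner steps 5 → 4 → 7, so m(8) = 7.
  α_5 = 10: Horner steps 5 → 3 → 5, so m(10) = 5.
  α_6 = 2: Horner steps 5 → 7 → 0, so m(2) = 0.
Codeword c = [0, 8, 10, 7, 5, 0] ∈ F_11^6.


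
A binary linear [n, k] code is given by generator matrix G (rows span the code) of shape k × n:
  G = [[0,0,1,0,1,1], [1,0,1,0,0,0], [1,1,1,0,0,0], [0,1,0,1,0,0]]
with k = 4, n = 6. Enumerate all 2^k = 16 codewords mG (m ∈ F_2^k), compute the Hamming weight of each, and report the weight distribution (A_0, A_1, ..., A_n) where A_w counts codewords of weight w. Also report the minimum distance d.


Weight distribution: A_0 = 1, A_1 = 2, A_2 = 2, A_3 = 4, A_4 = 5, A_5 = 2. Minimum distance d = 1.

Enumerate all 2^4 = 16 messages m ∈ F_2^4.
For each, compute codeword c = mG in F_2^6, then tally its weight.
  m = 0000 → c = 000000, weight = 0.
  m = 1000 → c = 001011, weight = 3.
  m = 0100 → c = 101000, weight = 2.
  m = 1100 → c = 100011, weight = 3.
  m = 0010 → c = 111000, weight = 3.
  m = 1010 → c = 110011, weight = 4.
  m = 0110 → c = 010000, weight = 1.
  m = 1110 → c = 011011, weight = 4.
  m = 0001 → c = 010100, weight = 2.
  m = 1001 → c = 011111, weight = 5.
  m = 0101 → c = 111100, weight = 4.
  m = 1101 → c = 110111, weight = 5.
  m = 0011 → c = 101100, weight = 3.
  m = 1011 → c = 100111, weight = 4.
  m = 0111 → c = 000100, weight = 1.
  m = 1111 → c = 001111, weight = 4.
Tally weights:
  weight 0: 1 codewords.
  weight 1: 2 codewords.
  weight 2: 2 codewords.
  weight 3: 4 codewords.
  weight 4: 5 codewords.
  weight 5: 2 codewords.
Minimum distance d = smallest w > 0 with A_w > 0 = 1.
Sanity: Σ A_w = 16 = 2^4 = 16 ✓.


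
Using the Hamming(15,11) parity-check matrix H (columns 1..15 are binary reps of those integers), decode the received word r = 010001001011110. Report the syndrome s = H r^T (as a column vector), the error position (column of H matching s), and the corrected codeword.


s = (1, 0, 0, 1)^T, error position = 9, corrected codeword c = 010001000011110

Compute s = H r^T mod 2 one row at a time:
  s_1 = 0 + 1 + 0 + 1 + 1 + 1 + 1 + 0 = 5 ≡ 1 (mod 2).
  s_2 = 0 + 0 + 1 + 0 + 1 + 1 + 1 + 0 = 4 ≡ 0 (mod 2).
  s_3 = 1 + 0 + 1 + 0 + 0 + 1 + 1 + 0 = 4 ≡ 0 (mod 2).
  s_4 = 0 + 0 + 0 + 0 + 1 + 1 + 1 + 0 = 3 ≡ 1 (mod 2).
s = (1, 0, 0, 1)^T — this equals column 9 of H (binary 1001), so error is at position 9.
Correct: flip bit 9 of r = 010001001011110 to get c = 010001000011110.


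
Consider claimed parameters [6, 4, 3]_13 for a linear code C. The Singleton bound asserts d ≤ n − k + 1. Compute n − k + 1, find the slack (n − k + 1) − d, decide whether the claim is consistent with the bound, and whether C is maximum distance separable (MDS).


Singleton RHS = n − k + 1 = 3, slack = 0, bound satisfied, MDS.

Singleton bound: d ≤ n − k + 1.
Here n = 6, k = 4, so n − k + 1 = 3.
Given d = 3, check d ≤ 3: YES.
Slack = (n − k + 1) − d = 0.
The code is MDS (slack = 0).
Description: the claimed parameters are [6, 4, 3]_13; such a code would be MDS (meets Singleton bound).


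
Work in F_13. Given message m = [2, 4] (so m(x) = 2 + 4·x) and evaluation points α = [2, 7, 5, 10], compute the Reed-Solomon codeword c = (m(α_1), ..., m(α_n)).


c = [10, 4, 9, 3]

Message polynomial: m(x) = 2 + 4·x (mod 13).
For each evaluation point α_i, compute m(α_i) mod 13:
  α_1 = 2: Horner steps 4 → 10, so m(2) = 10.
  α_2 = 7: Horner steps 4 → 4, so m(7) = 4.
  α_3 = 5: Horner steps 4 → 9, so m(5) = 9.
  α_4 = 10: Horner steps 4 → 3, so m(10) = 3.
Codeword c = [10, 4, 9, 3] ∈ F_13^4.


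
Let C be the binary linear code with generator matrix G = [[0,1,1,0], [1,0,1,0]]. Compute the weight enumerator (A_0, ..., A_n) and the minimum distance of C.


Weight distribution: A_0 = 1, A_2 = 3. Minimum distance d = 2.

Enumerate all 2^2 = 4 messages m ∈ F_2^2.
For each, compute codeword c = mG in F_2^4, then tally its weight.
  m = 00 → c = 0000, weight = 0.
  m = 10 → c = 0110, weight = 2.
  m = 01 → c = 1010, weight = 2.
  m = 11 → c = 1100, weight = 2.
Tally weights:
  weight 0: 1 codewords.
  weight 2: 3 codewords.
Minimum distance d = smallest w > 0 with A_w > 0 = 2.
Sanity: Σ A_w = 4 = 2^2 = 4 ✓.


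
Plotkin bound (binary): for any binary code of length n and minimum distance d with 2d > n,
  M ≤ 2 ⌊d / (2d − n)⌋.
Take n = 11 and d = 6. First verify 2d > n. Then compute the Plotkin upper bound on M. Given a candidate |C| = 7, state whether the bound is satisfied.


Plotkin bound M ≤ 12; given |C| = 7 ≤ bound (satisfied).

Check applicability: 2d = 12, n = 11.
2d − n = 1 > 0, so Plotkin applies.
Compute d/(2d−n) = 6/1 ≈ 6.0000.
⌊d/(2d−n)⌋ = 6.
Plotkin bound: M ≤ 2·6 = 12.
Given |C| = 7, check: satisfied.
This |C| is below the Plotkin bound.


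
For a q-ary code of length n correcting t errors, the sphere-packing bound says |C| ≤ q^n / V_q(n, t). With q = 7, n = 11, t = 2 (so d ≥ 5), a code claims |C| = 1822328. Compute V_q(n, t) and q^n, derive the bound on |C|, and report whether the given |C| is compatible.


V_q(n, t) = 2047, q^n = 1977326743, Hamming bound = 965963, |C| = 1822328 > bound (violated).

Step 1: Compute V_q(n, t) = Σ_{j=0}^2 C(n, j) (q−1)^j.
  j = 0: C(11,0)·(6)^0 = 1·1 = 1.
  j = 1: C(11,1)·(6)^1 = 11·6 = 66.
  j = 2: C(11,2)·(6)^2 = 55·36 = 1980.
  V_q(n, t) = 1 + 66 + 1980 = 2047.
Step 2: q^n = 7^11 = 1977326743.
Step 3: Hamming bound ⌊q^n / V_q(n,t)⌋ = ⌊1977326743/2047⌋ = 965963.
Step 4: Compare |C| = 1822328 to 965963: violated.
The claimed |C| lies above the Hamming bound, so no 7-ary code of length 11 with d ≥ 5 can have 1822328 codewords.


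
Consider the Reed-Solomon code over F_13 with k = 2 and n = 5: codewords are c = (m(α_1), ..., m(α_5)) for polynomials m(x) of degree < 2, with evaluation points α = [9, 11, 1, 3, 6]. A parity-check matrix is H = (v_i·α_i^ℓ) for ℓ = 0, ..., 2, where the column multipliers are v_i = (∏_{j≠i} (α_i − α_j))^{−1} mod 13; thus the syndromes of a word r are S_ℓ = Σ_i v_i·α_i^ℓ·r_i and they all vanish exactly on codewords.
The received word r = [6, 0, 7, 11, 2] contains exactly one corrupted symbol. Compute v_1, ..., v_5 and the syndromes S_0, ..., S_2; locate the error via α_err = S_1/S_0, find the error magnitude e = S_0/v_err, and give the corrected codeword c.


S = (6, 6, 6), error at position 3, error magnitude e = 3, c = [6, 0, 4, 11, 2].

Step 1: column multipliers v_i = (∏_{j≠i}(α_i − α_j))^{−1} mod 13.
  i = 1 (α = 9): (9−11)(9−1)(9−3)(9−6) = (−2)·8·6·3 = −288 ≡ 11, so v_1 = 11^{−1} = 6 (mod 13).
  i = 2 (α = 11): (11−9)(11−1)(11−3)(11−6) = 2·10·8·5 = 800 ≡ 7, so v_2 = 7^{−1} = 2 (mod 13).
  i = 3 (α = 1): (1−9)(1−11)(1−3)(1−6) = (−8)·(−10)·(−2)·(−5) = 800 ≡ 7, so v_3 = 7^{−1} = 2 (mod 13).
  i = 4 (α = 3): (3−9)(3−11)(3−1)(3−6) = (−6)·(−8)·2·(−3) = −288 ≡ 11, so v_4 = 11^{−1} = 6 (mod 13).
  i = 5 (α = 6): (6−9)(6−11)(6−1)(6−3) = (−3)·(−5)·5·3 = 225 ≡ 4, so v_5 = 4^{−1} = 10 (mod 13).
  v = [6, 2, 2, 6, 10].
Step 2: syndromes of r = [6, 0, 7, 11, 2] (all sums mod 13).
  S_0 = Σ v_i r_i = 6·6 + 2·0 + 2·7 + 6·11 + 10·2 = 136 ≡ 6.
  S_1 = Σ v_i α_i r_i = 6·9·6 + 2·11·0 + 2·1·7 + 6·3·11 + 10·6·2 = 656 ≡ 6.
  α_i^2 mod 13 = [3, 4, 1, 9, 10].
  S_2 = Σ v_i α_i^2 r_i = 6·3·6 + 2·4·0 + 2·1·7 + 6·9·11 + 10·10·2 = 916 ≡ 6.
  S = (6, 6, 6) ≠ 0, so r is not a codeword (an error is present).
Step 3: locate the error. For a single error e at position i, S_ℓ = v_i·e·α_i^ℓ, so α_err = S_1/S_0.
  S_0^{−1} = 6^{−1} = 11 (mod 13), so α_err = 6·11 = 66 ≡ 1 = α_3. Error position i = 3.
  Consistency check: S_2/S_1 = 6·11 = 66 ≡ 1 = α_err ✓ (single-error assumption holds).
Step 4: error magnitude e = S_0/v_3 = S_0·∏_{j≠3}(α_3 − α_j) = 6·7 = 42 ≡ 3 (mod 13).
Step 5: correct position 3: c_3 = r_3 − e = 7 − 3 ≡ 4 (mod 13). Hence c = [6, 0, 4, 11, 2].
  Check: interpolating c through the α_i gives m(x) = 7 + 10·x (degree < 2) with m(α_i) = c_i for every i, so c is indeed a codeword.


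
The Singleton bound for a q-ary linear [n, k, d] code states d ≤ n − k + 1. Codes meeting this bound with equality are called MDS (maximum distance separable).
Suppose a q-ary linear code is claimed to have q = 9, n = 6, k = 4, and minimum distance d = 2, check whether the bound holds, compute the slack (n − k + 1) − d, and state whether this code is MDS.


Singleton RHS = n − k + 1 = 3, slack = 1, bound satisfied, not MDS.

Singleton bound: d ≤ n − k + 1.
Here n = 6, k = 4, so n − k + 1 = 3.
Given d = 2, check d ≤ 3: YES.
Slack = (n − k + 1) − d = 1.
The code is NOT MDS (slack = 1 > 0).
Description: the claimed parameters are [6, 4, 2]_9; such a code would be non-MDS.


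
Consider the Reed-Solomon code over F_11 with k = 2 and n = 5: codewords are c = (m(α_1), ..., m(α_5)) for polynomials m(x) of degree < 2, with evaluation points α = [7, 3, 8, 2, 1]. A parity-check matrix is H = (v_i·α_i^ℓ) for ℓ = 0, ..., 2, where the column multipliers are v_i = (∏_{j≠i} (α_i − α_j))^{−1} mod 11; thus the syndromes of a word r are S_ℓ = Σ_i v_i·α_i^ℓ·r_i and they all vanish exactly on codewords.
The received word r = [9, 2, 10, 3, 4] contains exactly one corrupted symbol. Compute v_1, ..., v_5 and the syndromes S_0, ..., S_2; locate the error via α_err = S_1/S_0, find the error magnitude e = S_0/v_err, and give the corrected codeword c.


S = (2, 5, 7), error at position 3, error magnitude e = 2, c = [9, 2, 8, 3, 4].

Step 1: column multipliers v_i = (∏_{j≠i}(α_i − α_j))^{−1} mod 11.
  i = 1 (α = 7): (7−3)(7−8)(7−2)(7−1) = 4·(−1)·5·6 = −120 ≡ 1, so v_1 = 1^{−1} = 1 (mod 11).
  i = 2 (α = 3): (3−7)(3−8)(3−2)(3−1) = (−4)·(−5)·1·2 = 40 ≡ 7, so v_2 = 7^{−1} = 8 (mod 11).
  i = 3 (α = 8): (8−7)(8−3)(8−2)(8−1) = 1·5·6·7 = 210 ≡ 1, so v_3 = 1^{−1} = 1 (mod 11).
  i = 4 (α = 2): (2−7)(2−3)(2−8)(2−1) = (−5)·(−1)·(−6)·1 = −30 ≡ 3, so v_4 = 3^{−1} = 4 (mod 11).
  i = 5 (α = 1): (1−7)(1−3)(1−8)(1−2) = (−6)·(−2)·(−7)·(−1) = 84 ≡ 7, so v_5 = 7^{−1} = 8 (mod 11).
  v = [1, 8, 1, 4, 8].
Step 2: syndromes of r = [9, 2, 10, 3, 4] (all sums mod 11).
  S_0 = Σ v_i r_i = 1·9 + 8·2 + 1·10 + 4·3 + 8·4 = 79 ≡ 2.
  S_1 = Σ v_i α_i r_i = 1·7·9 + 8·3·2 + 1·8·10 + 4·2·3 + 8·1·4 = 247 ≡ 5.
  α_i^2 mod 11 = [5, 9, 9, 4, 1].
  S_2 = Σ v_i α_i^2 r_i = 1·5·9 + 8·9·2 + 1·9·10 + 4·4·3 + 8·1·4 = 359 ≡ 7.
  S = (2, 5, 7) ≠ 0, so r is not a codeword (an error is present).
Step 3: locate the error. For a single error e at position i, S_ℓ = v_i·e·α_i^ℓ, so α_err = S_1/S_0.
  S_0^{−1} = 2^{−1} = 6 (mod 11), so α_err = 5·6 = 30 ≡ 8 = α_3. Error position i = 3.
  Consistency check: S_2/S_1 = 7·9 = 63 ≡ 8 = α_err ✓ (single-error assumption holds).
Step 4: error magnitude e = S_0/v_3 = S_0·∏_{j≠3}(α_3 − α_j) = 2·1 = 2 ≡ 2 (mod 11).
Step 5: correct position 3: c_3 = r_3 − e = 10 − 2 ≡ 8 (mod 11). Hence c = [9, 2, 8, 3, 4].
  Check: interpolating c through the α_i gives m(x) = 5 + 10·x (degree < 2) with m(α_i) = c_i for every i, so c is indeed a codeword.
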